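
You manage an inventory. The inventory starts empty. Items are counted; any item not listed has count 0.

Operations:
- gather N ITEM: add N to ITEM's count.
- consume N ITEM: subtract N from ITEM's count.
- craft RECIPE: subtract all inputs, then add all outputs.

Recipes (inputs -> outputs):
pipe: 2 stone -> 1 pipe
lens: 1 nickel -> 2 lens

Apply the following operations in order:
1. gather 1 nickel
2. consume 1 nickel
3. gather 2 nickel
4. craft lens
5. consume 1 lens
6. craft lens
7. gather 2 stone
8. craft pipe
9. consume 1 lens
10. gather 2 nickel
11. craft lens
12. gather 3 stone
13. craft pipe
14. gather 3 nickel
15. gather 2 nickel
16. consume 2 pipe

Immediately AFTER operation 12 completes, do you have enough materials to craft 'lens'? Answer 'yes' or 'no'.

Answer: yes

Derivation:
After 1 (gather 1 nickel): nickel=1
After 2 (consume 1 nickel): (empty)
After 3 (gather 2 nickel): nickel=2
After 4 (craft lens): lens=2 nickel=1
After 5 (consume 1 lens): lens=1 nickel=1
After 6 (craft lens): lens=3
After 7 (gather 2 stone): lens=3 stone=2
After 8 (craft pipe): lens=3 pipe=1
After 9 (consume 1 lens): lens=2 pipe=1
After 10 (gather 2 nickel): lens=2 nickel=2 pipe=1
After 11 (craft lens): lens=4 nickel=1 pipe=1
After 12 (gather 3 stone): lens=4 nickel=1 pipe=1 stone=3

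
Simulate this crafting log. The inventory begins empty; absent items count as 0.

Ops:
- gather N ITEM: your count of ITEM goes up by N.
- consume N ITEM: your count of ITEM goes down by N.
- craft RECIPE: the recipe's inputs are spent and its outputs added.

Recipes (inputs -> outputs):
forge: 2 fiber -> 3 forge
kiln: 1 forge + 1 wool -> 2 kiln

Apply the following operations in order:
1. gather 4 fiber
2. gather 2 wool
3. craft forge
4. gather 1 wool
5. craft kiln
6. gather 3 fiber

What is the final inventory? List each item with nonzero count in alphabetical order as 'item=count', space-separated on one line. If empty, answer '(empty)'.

Answer: fiber=5 forge=2 kiln=2 wool=2

Derivation:
After 1 (gather 4 fiber): fiber=4
After 2 (gather 2 wool): fiber=4 wool=2
After 3 (craft forge): fiber=2 forge=3 wool=2
After 4 (gather 1 wool): fiber=2 forge=3 wool=3
After 5 (craft kiln): fiber=2 forge=2 kiln=2 wool=2
After 6 (gather 3 fiber): fiber=5 forge=2 kiln=2 wool=2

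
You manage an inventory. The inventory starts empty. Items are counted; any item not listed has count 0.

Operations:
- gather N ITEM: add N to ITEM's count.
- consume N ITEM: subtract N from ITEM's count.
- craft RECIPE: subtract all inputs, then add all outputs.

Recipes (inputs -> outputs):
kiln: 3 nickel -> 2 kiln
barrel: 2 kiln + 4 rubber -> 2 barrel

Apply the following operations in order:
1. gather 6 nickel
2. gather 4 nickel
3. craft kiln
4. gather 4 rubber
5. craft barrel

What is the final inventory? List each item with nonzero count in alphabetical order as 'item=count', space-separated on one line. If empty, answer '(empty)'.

After 1 (gather 6 nickel): nickel=6
After 2 (gather 4 nickel): nickel=10
After 3 (craft kiln): kiln=2 nickel=7
After 4 (gather 4 rubber): kiln=2 nickel=7 rubber=4
After 5 (craft barrel): barrel=2 nickel=7

Answer: barrel=2 nickel=7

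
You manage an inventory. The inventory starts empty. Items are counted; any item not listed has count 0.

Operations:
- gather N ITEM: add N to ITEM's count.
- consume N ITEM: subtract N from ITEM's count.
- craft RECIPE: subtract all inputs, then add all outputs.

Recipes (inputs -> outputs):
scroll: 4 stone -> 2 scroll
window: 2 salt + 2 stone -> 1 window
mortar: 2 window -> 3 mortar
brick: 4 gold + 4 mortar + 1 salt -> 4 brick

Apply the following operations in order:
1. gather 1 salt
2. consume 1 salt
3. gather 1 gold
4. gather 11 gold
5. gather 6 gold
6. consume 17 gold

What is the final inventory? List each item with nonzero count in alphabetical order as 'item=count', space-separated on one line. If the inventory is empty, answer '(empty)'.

After 1 (gather 1 salt): salt=1
After 2 (consume 1 salt): (empty)
After 3 (gather 1 gold): gold=1
After 4 (gather 11 gold): gold=12
After 5 (gather 6 gold): gold=18
After 6 (consume 17 gold): gold=1

Answer: gold=1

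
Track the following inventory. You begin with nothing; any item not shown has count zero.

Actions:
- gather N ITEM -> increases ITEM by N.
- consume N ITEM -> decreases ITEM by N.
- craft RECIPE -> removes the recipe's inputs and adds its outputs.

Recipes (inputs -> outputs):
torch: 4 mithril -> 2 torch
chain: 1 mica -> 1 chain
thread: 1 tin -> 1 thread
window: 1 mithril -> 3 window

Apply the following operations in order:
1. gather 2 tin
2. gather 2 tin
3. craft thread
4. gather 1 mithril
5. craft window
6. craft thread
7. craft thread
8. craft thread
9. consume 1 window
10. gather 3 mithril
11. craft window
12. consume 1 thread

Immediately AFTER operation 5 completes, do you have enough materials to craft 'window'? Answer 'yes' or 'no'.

After 1 (gather 2 tin): tin=2
After 2 (gather 2 tin): tin=4
After 3 (craft thread): thread=1 tin=3
After 4 (gather 1 mithril): mithril=1 thread=1 tin=3
After 5 (craft window): thread=1 tin=3 window=3

Answer: no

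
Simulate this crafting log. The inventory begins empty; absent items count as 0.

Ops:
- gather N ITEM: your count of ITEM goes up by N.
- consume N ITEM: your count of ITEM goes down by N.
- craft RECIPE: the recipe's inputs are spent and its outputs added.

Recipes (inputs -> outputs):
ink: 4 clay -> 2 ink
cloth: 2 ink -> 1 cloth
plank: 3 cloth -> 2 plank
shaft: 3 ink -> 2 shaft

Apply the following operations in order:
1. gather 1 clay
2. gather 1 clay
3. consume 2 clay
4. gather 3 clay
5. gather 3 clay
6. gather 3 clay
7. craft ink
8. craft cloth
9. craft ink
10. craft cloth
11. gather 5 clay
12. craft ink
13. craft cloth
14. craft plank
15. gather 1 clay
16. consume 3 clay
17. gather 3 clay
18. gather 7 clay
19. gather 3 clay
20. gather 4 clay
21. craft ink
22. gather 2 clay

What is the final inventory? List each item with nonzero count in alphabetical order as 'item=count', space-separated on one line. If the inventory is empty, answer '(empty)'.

After 1 (gather 1 clay): clay=1
After 2 (gather 1 clay): clay=2
After 3 (consume 2 clay): (empty)
After 4 (gather 3 clay): clay=3
After 5 (gather 3 clay): clay=6
After 6 (gather 3 clay): clay=9
After 7 (craft ink): clay=5 ink=2
After 8 (craft cloth): clay=5 cloth=1
After 9 (craft ink): clay=1 cloth=1 ink=2
After 10 (craft cloth): clay=1 cloth=2
After 11 (gather 5 clay): clay=6 cloth=2
After 12 (craft ink): clay=2 cloth=2 ink=2
After 13 (craft cloth): clay=2 cloth=3
After 14 (craft plank): clay=2 plank=2
After 15 (gather 1 clay): clay=3 plank=2
After 16 (consume 3 clay): plank=2
After 17 (gather 3 clay): clay=3 plank=2
After 18 (gather 7 clay): clay=10 plank=2
After 19 (gather 3 clay): clay=13 plank=2
After 20 (gather 4 clay): clay=17 plank=2
After 21 (craft ink): clay=13 ink=2 plank=2
After 22 (gather 2 clay): clay=15 ink=2 plank=2

Answer: clay=15 ink=2 plank=2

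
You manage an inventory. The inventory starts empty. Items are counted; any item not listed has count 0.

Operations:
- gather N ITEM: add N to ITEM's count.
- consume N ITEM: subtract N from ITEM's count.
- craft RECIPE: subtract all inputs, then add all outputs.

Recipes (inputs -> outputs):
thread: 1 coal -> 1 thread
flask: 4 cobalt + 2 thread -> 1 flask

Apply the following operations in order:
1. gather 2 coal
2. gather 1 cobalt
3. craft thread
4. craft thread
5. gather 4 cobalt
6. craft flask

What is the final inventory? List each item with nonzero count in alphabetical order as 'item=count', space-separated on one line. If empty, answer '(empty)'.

Answer: cobalt=1 flask=1

Derivation:
After 1 (gather 2 coal): coal=2
After 2 (gather 1 cobalt): coal=2 cobalt=1
After 3 (craft thread): coal=1 cobalt=1 thread=1
After 4 (craft thread): cobalt=1 thread=2
After 5 (gather 4 cobalt): cobalt=5 thread=2
After 6 (craft flask): cobalt=1 flask=1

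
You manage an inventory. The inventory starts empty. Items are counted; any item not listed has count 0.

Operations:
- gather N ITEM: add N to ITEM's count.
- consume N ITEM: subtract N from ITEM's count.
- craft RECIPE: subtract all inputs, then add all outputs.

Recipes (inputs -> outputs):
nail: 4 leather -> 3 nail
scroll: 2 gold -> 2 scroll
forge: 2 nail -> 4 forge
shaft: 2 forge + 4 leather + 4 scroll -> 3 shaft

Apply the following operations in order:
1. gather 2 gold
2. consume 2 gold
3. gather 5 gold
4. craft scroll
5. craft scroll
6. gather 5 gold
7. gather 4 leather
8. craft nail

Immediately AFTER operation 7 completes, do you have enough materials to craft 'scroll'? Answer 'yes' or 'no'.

Answer: yes

Derivation:
After 1 (gather 2 gold): gold=2
After 2 (consume 2 gold): (empty)
After 3 (gather 5 gold): gold=5
After 4 (craft scroll): gold=3 scroll=2
After 5 (craft scroll): gold=1 scroll=4
After 6 (gather 5 gold): gold=6 scroll=4
After 7 (gather 4 leather): gold=6 leather=4 scroll=4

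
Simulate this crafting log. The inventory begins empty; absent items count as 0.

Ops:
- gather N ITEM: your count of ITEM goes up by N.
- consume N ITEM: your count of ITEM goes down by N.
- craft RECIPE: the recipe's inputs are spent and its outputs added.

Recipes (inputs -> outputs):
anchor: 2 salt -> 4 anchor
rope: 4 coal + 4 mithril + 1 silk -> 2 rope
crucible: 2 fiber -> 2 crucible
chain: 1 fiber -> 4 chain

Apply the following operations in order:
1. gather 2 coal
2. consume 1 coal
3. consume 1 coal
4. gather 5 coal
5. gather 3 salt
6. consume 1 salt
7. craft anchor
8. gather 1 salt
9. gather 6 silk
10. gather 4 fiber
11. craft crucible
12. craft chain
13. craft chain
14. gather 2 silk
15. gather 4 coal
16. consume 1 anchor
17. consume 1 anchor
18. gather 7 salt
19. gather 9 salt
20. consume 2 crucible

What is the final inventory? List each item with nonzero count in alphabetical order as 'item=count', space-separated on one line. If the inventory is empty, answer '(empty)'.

After 1 (gather 2 coal): coal=2
After 2 (consume 1 coal): coal=1
After 3 (consume 1 coal): (empty)
After 4 (gather 5 coal): coal=5
After 5 (gather 3 salt): coal=5 salt=3
After 6 (consume 1 salt): coal=5 salt=2
After 7 (craft anchor): anchor=4 coal=5
After 8 (gather 1 salt): anchor=4 coal=5 salt=1
After 9 (gather 6 silk): anchor=4 coal=5 salt=1 silk=6
After 10 (gather 4 fiber): anchor=4 coal=5 fiber=4 salt=1 silk=6
After 11 (craft crucible): anchor=4 coal=5 crucible=2 fiber=2 salt=1 silk=6
After 12 (craft chain): anchor=4 chain=4 coal=5 crucible=2 fiber=1 salt=1 silk=6
After 13 (craft chain): anchor=4 chain=8 coal=5 crucible=2 salt=1 silk=6
After 14 (gather 2 silk): anchor=4 chain=8 coal=5 crucible=2 salt=1 silk=8
After 15 (gather 4 coal): anchor=4 chain=8 coal=9 crucible=2 salt=1 silk=8
After 16 (consume 1 anchor): anchor=3 chain=8 coal=9 crucible=2 salt=1 silk=8
After 17 (consume 1 anchor): anchor=2 chain=8 coal=9 crucible=2 salt=1 silk=8
After 18 (gather 7 salt): anchor=2 chain=8 coal=9 crucible=2 salt=8 silk=8
After 19 (gather 9 salt): anchor=2 chain=8 coal=9 crucible=2 salt=17 silk=8
After 20 (consume 2 crucible): anchor=2 chain=8 coal=9 salt=17 silk=8

Answer: anchor=2 chain=8 coal=9 salt=17 silk=8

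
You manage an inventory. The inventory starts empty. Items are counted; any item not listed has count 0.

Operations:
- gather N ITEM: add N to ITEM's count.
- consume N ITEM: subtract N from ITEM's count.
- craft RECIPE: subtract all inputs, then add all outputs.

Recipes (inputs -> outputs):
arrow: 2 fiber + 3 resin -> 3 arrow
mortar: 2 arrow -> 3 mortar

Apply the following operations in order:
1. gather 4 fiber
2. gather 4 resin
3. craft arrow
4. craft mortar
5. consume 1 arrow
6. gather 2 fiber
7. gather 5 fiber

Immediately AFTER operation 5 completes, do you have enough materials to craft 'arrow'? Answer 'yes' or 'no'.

Answer: no

Derivation:
After 1 (gather 4 fiber): fiber=4
After 2 (gather 4 resin): fiber=4 resin=4
After 3 (craft arrow): arrow=3 fiber=2 resin=1
After 4 (craft mortar): arrow=1 fiber=2 mortar=3 resin=1
After 5 (consume 1 arrow): fiber=2 mortar=3 resin=1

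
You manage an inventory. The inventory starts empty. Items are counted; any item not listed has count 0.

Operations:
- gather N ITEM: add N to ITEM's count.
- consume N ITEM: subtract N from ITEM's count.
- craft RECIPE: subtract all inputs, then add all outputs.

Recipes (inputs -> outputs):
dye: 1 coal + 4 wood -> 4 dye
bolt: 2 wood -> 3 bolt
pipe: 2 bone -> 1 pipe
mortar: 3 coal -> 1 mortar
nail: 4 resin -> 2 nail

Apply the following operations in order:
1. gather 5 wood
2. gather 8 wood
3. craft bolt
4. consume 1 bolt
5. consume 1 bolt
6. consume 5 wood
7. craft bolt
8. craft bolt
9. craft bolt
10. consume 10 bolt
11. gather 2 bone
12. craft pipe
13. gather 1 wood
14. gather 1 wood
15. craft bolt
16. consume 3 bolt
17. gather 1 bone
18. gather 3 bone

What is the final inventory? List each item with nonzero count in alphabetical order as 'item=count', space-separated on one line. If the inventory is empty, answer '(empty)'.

Answer: bone=4 pipe=1

Derivation:
After 1 (gather 5 wood): wood=5
After 2 (gather 8 wood): wood=13
After 3 (craft bolt): bolt=3 wood=11
After 4 (consume 1 bolt): bolt=2 wood=11
After 5 (consume 1 bolt): bolt=1 wood=11
After 6 (consume 5 wood): bolt=1 wood=6
After 7 (craft bolt): bolt=4 wood=4
After 8 (craft bolt): bolt=7 wood=2
After 9 (craft bolt): bolt=10
After 10 (consume 10 bolt): (empty)
After 11 (gather 2 bone): bone=2
After 12 (craft pipe): pipe=1
After 13 (gather 1 wood): pipe=1 wood=1
After 14 (gather 1 wood): pipe=1 wood=2
After 15 (craft bolt): bolt=3 pipe=1
After 16 (consume 3 bolt): pipe=1
After 17 (gather 1 bone): bone=1 pipe=1
After 18 (gather 3 bone): bone=4 pipe=1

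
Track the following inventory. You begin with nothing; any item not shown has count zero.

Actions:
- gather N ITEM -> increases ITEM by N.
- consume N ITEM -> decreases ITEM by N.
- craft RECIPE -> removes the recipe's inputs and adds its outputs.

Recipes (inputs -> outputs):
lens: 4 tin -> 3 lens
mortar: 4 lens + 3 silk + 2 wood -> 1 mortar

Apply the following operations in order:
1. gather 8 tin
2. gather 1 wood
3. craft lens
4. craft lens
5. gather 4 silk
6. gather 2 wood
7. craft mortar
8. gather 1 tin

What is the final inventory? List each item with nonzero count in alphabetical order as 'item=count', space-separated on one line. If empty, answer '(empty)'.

Answer: lens=2 mortar=1 silk=1 tin=1 wood=1

Derivation:
After 1 (gather 8 tin): tin=8
After 2 (gather 1 wood): tin=8 wood=1
After 3 (craft lens): lens=3 tin=4 wood=1
After 4 (craft lens): lens=6 wood=1
After 5 (gather 4 silk): lens=6 silk=4 wood=1
After 6 (gather 2 wood): lens=6 silk=4 wood=3
After 7 (craft mortar): lens=2 mortar=1 silk=1 wood=1
After 8 (gather 1 tin): lens=2 mortar=1 silk=1 tin=1 wood=1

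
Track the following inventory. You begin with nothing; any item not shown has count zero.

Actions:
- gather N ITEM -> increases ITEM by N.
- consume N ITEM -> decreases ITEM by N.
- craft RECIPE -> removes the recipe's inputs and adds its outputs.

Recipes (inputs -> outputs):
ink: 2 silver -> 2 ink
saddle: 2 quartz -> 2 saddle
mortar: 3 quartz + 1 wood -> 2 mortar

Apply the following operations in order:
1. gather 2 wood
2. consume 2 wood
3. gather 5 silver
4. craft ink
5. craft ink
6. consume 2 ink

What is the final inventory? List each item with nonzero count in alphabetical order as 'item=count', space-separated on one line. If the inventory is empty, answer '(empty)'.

After 1 (gather 2 wood): wood=2
After 2 (consume 2 wood): (empty)
After 3 (gather 5 silver): silver=5
After 4 (craft ink): ink=2 silver=3
After 5 (craft ink): ink=4 silver=1
After 6 (consume 2 ink): ink=2 silver=1

Answer: ink=2 silver=1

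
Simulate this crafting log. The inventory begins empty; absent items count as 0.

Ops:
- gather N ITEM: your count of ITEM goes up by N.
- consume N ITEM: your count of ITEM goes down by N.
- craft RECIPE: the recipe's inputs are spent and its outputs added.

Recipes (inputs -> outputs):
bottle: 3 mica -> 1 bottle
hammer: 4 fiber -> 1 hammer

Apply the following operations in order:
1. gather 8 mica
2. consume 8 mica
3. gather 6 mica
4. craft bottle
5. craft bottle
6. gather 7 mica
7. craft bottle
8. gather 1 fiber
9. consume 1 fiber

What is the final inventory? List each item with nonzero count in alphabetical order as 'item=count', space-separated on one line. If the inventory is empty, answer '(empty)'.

After 1 (gather 8 mica): mica=8
After 2 (consume 8 mica): (empty)
After 3 (gather 6 mica): mica=6
After 4 (craft bottle): bottle=1 mica=3
After 5 (craft bottle): bottle=2
After 6 (gather 7 mica): bottle=2 mica=7
After 7 (craft bottle): bottle=3 mica=4
After 8 (gather 1 fiber): bottle=3 fiber=1 mica=4
After 9 (consume 1 fiber): bottle=3 mica=4

Answer: bottle=3 mica=4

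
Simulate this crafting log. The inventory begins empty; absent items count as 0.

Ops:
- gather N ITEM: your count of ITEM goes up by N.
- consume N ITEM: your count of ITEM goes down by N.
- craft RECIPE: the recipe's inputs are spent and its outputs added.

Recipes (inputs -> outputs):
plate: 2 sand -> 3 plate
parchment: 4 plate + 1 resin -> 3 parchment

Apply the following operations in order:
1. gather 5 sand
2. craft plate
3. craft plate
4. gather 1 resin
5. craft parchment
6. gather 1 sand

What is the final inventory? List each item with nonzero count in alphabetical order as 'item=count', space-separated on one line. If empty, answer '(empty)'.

After 1 (gather 5 sand): sand=5
After 2 (craft plate): plate=3 sand=3
After 3 (craft plate): plate=6 sand=1
After 4 (gather 1 resin): plate=6 resin=1 sand=1
After 5 (craft parchment): parchment=3 plate=2 sand=1
After 6 (gather 1 sand): parchment=3 plate=2 sand=2

Answer: parchment=3 plate=2 sand=2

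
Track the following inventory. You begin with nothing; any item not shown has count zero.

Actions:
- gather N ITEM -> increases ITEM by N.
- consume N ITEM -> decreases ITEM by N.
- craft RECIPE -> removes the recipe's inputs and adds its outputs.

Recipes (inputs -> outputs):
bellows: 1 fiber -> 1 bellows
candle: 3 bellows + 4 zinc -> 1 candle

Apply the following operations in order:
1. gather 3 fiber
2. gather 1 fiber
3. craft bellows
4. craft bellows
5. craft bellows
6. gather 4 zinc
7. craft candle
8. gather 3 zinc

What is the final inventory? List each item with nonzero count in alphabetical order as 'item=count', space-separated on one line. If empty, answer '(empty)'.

Answer: candle=1 fiber=1 zinc=3

Derivation:
After 1 (gather 3 fiber): fiber=3
After 2 (gather 1 fiber): fiber=4
After 3 (craft bellows): bellows=1 fiber=3
After 4 (craft bellows): bellows=2 fiber=2
After 5 (craft bellows): bellows=3 fiber=1
After 6 (gather 4 zinc): bellows=3 fiber=1 zinc=4
After 7 (craft candle): candle=1 fiber=1
After 8 (gather 3 zinc): candle=1 fiber=1 zinc=3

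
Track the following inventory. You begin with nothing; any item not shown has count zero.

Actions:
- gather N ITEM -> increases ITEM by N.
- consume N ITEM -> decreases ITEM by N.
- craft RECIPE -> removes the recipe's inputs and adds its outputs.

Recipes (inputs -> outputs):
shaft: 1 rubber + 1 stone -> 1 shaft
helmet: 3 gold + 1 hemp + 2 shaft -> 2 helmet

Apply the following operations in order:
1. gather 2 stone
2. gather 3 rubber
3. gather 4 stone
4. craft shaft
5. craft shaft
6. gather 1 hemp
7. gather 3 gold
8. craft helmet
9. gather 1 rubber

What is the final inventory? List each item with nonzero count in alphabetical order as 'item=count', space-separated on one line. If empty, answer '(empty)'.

Answer: helmet=2 rubber=2 stone=4

Derivation:
After 1 (gather 2 stone): stone=2
After 2 (gather 3 rubber): rubber=3 stone=2
After 3 (gather 4 stone): rubber=3 stone=6
After 4 (craft shaft): rubber=2 shaft=1 stone=5
After 5 (craft shaft): rubber=1 shaft=2 stone=4
After 6 (gather 1 hemp): hemp=1 rubber=1 shaft=2 stone=4
After 7 (gather 3 gold): gold=3 hemp=1 rubber=1 shaft=2 stone=4
After 8 (craft helmet): helmet=2 rubber=1 stone=4
After 9 (gather 1 rubber): helmet=2 rubber=2 stone=4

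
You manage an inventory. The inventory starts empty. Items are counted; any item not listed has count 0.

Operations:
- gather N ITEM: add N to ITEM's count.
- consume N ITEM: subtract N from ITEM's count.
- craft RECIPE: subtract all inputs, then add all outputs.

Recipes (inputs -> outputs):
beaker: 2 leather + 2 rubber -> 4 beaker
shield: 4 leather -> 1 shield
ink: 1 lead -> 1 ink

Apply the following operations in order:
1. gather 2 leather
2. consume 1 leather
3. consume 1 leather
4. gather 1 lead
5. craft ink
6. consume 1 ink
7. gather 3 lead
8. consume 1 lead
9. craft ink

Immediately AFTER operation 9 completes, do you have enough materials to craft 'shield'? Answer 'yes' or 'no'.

Answer: no

Derivation:
After 1 (gather 2 leather): leather=2
After 2 (consume 1 leather): leather=1
After 3 (consume 1 leather): (empty)
After 4 (gather 1 lead): lead=1
After 5 (craft ink): ink=1
After 6 (consume 1 ink): (empty)
After 7 (gather 3 lead): lead=3
After 8 (consume 1 lead): lead=2
After 9 (craft ink): ink=1 lead=1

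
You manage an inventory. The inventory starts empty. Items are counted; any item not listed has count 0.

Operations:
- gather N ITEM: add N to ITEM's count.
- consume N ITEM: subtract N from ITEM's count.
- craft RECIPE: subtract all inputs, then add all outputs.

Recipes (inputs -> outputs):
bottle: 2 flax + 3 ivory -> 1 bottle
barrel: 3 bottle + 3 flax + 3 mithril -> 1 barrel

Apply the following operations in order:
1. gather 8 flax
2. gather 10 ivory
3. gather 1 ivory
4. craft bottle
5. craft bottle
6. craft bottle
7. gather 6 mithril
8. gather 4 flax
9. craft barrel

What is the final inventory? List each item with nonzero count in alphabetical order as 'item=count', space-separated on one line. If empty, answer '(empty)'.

Answer: barrel=1 flax=3 ivory=2 mithril=3

Derivation:
After 1 (gather 8 flax): flax=8
After 2 (gather 10 ivory): flax=8 ivory=10
After 3 (gather 1 ivory): flax=8 ivory=11
After 4 (craft bottle): bottle=1 flax=6 ivory=8
After 5 (craft bottle): bottle=2 flax=4 ivory=5
After 6 (craft bottle): bottle=3 flax=2 ivory=2
After 7 (gather 6 mithril): bottle=3 flax=2 ivory=2 mithril=6
After 8 (gather 4 flax): bottle=3 flax=6 ivory=2 mithril=6
After 9 (craft barrel): barrel=1 flax=3 ivory=2 mithril=3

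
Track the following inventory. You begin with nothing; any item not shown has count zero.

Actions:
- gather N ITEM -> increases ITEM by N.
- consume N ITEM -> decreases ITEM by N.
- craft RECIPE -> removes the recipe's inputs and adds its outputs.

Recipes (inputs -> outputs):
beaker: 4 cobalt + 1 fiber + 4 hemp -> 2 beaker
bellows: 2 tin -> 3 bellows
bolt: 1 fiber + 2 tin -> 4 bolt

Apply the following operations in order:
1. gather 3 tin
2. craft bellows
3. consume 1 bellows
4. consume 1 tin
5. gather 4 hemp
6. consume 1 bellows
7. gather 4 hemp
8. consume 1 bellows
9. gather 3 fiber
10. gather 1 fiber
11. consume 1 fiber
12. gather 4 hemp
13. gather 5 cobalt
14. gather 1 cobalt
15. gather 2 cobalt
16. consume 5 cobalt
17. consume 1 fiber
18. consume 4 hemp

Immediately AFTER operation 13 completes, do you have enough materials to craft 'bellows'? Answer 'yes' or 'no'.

Answer: no

Derivation:
After 1 (gather 3 tin): tin=3
After 2 (craft bellows): bellows=3 tin=1
After 3 (consume 1 bellows): bellows=2 tin=1
After 4 (consume 1 tin): bellows=2
After 5 (gather 4 hemp): bellows=2 hemp=4
After 6 (consume 1 bellows): bellows=1 hemp=4
After 7 (gather 4 hemp): bellows=1 hemp=8
After 8 (consume 1 bellows): hemp=8
After 9 (gather 3 fiber): fiber=3 hemp=8
After 10 (gather 1 fiber): fiber=4 hemp=8
After 11 (consume 1 fiber): fiber=3 hemp=8
After 12 (gather 4 hemp): fiber=3 hemp=12
After 13 (gather 5 cobalt): cobalt=5 fiber=3 hemp=12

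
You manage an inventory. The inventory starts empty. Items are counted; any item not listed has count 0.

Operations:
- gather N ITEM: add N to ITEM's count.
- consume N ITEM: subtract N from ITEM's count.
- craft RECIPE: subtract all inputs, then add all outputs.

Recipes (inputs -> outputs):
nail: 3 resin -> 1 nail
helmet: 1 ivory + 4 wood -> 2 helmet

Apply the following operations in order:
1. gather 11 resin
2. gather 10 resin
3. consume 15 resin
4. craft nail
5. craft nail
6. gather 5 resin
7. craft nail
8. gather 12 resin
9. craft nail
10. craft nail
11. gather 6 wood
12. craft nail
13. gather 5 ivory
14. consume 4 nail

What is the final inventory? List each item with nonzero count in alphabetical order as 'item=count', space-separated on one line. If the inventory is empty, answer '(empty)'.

Answer: ivory=5 nail=2 resin=5 wood=6

Derivation:
After 1 (gather 11 resin): resin=11
After 2 (gather 10 resin): resin=21
After 3 (consume 15 resin): resin=6
After 4 (craft nail): nail=1 resin=3
After 5 (craft nail): nail=2
After 6 (gather 5 resin): nail=2 resin=5
After 7 (craft nail): nail=3 resin=2
After 8 (gather 12 resin): nail=3 resin=14
After 9 (craft nail): nail=4 resin=11
After 10 (craft nail): nail=5 resin=8
After 11 (gather 6 wood): nail=5 resin=8 wood=6
After 12 (craft nail): nail=6 resin=5 wood=6
After 13 (gather 5 ivory): ivory=5 nail=6 resin=5 wood=6
After 14 (consume 4 nail): ivory=5 nail=2 resin=5 wood=6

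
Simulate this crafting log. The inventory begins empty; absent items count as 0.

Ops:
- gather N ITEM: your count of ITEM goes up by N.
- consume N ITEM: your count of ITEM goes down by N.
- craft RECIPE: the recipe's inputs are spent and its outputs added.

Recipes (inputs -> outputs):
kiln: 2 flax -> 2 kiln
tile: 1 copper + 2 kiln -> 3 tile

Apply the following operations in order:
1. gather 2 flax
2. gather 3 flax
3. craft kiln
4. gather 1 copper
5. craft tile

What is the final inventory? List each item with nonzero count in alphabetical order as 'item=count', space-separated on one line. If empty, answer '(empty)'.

Answer: flax=3 tile=3

Derivation:
After 1 (gather 2 flax): flax=2
After 2 (gather 3 flax): flax=5
After 3 (craft kiln): flax=3 kiln=2
After 4 (gather 1 copper): copper=1 flax=3 kiln=2
After 5 (craft tile): flax=3 tile=3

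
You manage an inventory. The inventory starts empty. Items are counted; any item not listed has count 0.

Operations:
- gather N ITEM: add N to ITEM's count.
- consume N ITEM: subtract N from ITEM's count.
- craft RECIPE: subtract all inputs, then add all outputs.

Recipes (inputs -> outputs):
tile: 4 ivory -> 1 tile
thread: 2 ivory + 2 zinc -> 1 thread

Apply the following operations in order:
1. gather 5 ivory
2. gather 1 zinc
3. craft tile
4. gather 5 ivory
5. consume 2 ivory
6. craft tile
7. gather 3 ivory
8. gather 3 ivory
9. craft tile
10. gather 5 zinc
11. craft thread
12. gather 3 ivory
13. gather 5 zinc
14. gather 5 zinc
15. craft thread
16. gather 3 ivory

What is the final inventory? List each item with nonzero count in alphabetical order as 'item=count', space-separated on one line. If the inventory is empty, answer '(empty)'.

After 1 (gather 5 ivory): ivory=5
After 2 (gather 1 zinc): ivory=5 zinc=1
After 3 (craft tile): ivory=1 tile=1 zinc=1
After 4 (gather 5 ivory): ivory=6 tile=1 zinc=1
After 5 (consume 2 ivory): ivory=4 tile=1 zinc=1
After 6 (craft tile): tile=2 zinc=1
After 7 (gather 3 ivory): ivory=3 tile=2 zinc=1
After 8 (gather 3 ivory): ivory=6 tile=2 zinc=1
After 9 (craft tile): ivory=2 tile=3 zinc=1
After 10 (gather 5 zinc): ivory=2 tile=3 zinc=6
After 11 (craft thread): thread=1 tile=3 zinc=4
After 12 (gather 3 ivory): ivory=3 thread=1 tile=3 zinc=4
After 13 (gather 5 zinc): ivory=3 thread=1 tile=3 zinc=9
After 14 (gather 5 zinc): ivory=3 thread=1 tile=3 zinc=14
After 15 (craft thread): ivory=1 thread=2 tile=3 zinc=12
After 16 (gather 3 ivory): ivory=4 thread=2 tile=3 zinc=12

Answer: ivory=4 thread=2 tile=3 zinc=12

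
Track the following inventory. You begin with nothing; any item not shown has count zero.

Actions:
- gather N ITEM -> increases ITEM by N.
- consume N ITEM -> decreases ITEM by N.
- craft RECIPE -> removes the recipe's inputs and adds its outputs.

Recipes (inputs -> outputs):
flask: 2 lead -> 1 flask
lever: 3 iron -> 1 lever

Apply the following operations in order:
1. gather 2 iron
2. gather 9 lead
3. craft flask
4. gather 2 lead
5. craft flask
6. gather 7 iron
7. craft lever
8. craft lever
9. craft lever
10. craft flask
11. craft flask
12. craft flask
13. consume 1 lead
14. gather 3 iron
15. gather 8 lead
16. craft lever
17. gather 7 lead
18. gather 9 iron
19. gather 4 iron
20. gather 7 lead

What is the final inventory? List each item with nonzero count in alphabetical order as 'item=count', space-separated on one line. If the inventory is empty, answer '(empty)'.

After 1 (gather 2 iron): iron=2
After 2 (gather 9 lead): iron=2 lead=9
After 3 (craft flask): flask=1 iron=2 lead=7
After 4 (gather 2 lead): flask=1 iron=2 lead=9
After 5 (craft flask): flask=2 iron=2 lead=7
After 6 (gather 7 iron): flask=2 iron=9 lead=7
After 7 (craft lever): flask=2 iron=6 lead=7 lever=1
After 8 (craft lever): flask=2 iron=3 lead=7 lever=2
After 9 (craft lever): flask=2 lead=7 lever=3
After 10 (craft flask): flask=3 lead=5 lever=3
After 11 (craft flask): flask=4 lead=3 lever=3
After 12 (craft flask): flask=5 lead=1 lever=3
After 13 (consume 1 lead): flask=5 lever=3
After 14 (gather 3 iron): flask=5 iron=3 lever=3
After 15 (gather 8 lead): flask=5 iron=3 lead=8 lever=3
After 16 (craft lever): flask=5 lead=8 lever=4
After 17 (gather 7 lead): flask=5 lead=15 lever=4
After 18 (gather 9 iron): flask=5 iron=9 lead=15 lever=4
After 19 (gather 4 iron): flask=5 iron=13 lead=15 lever=4
After 20 (gather 7 lead): flask=5 iron=13 lead=22 lever=4

Answer: flask=5 iron=13 lead=22 lever=4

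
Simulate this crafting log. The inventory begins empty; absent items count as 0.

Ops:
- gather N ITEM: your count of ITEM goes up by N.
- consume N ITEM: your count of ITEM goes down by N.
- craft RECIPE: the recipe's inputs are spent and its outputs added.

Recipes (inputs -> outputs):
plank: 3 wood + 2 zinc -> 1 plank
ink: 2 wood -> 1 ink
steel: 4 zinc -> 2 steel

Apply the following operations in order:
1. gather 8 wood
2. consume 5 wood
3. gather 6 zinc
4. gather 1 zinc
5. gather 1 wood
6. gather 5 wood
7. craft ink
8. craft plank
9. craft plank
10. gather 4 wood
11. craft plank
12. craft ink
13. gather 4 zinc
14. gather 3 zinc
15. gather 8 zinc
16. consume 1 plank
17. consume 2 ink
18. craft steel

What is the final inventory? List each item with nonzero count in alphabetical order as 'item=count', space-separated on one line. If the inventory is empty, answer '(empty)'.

After 1 (gather 8 wood): wood=8
After 2 (consume 5 wood): wood=3
After 3 (gather 6 zinc): wood=3 zinc=6
After 4 (gather 1 zinc): wood=3 zinc=7
After 5 (gather 1 wood): wood=4 zinc=7
After 6 (gather 5 wood): wood=9 zinc=7
After 7 (craft ink): ink=1 wood=7 zinc=7
After 8 (craft plank): ink=1 plank=1 wood=4 zinc=5
After 9 (craft plank): ink=1 plank=2 wood=1 zinc=3
After 10 (gather 4 wood): ink=1 plank=2 wood=5 zinc=3
After 11 (craft plank): ink=1 plank=3 wood=2 zinc=1
After 12 (craft ink): ink=2 plank=3 zinc=1
After 13 (gather 4 zinc): ink=2 plank=3 zinc=5
After 14 (gather 3 zinc): ink=2 plank=3 zinc=8
After 15 (gather 8 zinc): ink=2 plank=3 zinc=16
After 16 (consume 1 plank): ink=2 plank=2 zinc=16
After 17 (consume 2 ink): plank=2 zinc=16
After 18 (craft steel): plank=2 steel=2 zinc=12

Answer: plank=2 steel=2 zinc=12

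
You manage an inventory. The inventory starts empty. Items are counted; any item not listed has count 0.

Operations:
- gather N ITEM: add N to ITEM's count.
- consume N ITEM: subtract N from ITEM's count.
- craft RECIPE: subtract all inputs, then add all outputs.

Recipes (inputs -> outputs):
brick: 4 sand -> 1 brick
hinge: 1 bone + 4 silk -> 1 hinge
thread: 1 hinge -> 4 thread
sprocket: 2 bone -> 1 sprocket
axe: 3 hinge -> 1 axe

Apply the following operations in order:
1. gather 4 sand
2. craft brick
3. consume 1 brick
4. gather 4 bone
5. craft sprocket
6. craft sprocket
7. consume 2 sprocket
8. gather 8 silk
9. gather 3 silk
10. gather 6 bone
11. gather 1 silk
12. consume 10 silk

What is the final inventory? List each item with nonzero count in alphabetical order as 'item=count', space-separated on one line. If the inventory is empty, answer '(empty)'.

Answer: bone=6 silk=2

Derivation:
After 1 (gather 4 sand): sand=4
After 2 (craft brick): brick=1
After 3 (consume 1 brick): (empty)
After 4 (gather 4 bone): bone=4
After 5 (craft sprocket): bone=2 sprocket=1
After 6 (craft sprocket): sprocket=2
After 7 (consume 2 sprocket): (empty)
After 8 (gather 8 silk): silk=8
After 9 (gather 3 silk): silk=11
After 10 (gather 6 bone): bone=6 silk=11
After 11 (gather 1 silk): bone=6 silk=12
After 12 (consume 10 silk): bone=6 silk=2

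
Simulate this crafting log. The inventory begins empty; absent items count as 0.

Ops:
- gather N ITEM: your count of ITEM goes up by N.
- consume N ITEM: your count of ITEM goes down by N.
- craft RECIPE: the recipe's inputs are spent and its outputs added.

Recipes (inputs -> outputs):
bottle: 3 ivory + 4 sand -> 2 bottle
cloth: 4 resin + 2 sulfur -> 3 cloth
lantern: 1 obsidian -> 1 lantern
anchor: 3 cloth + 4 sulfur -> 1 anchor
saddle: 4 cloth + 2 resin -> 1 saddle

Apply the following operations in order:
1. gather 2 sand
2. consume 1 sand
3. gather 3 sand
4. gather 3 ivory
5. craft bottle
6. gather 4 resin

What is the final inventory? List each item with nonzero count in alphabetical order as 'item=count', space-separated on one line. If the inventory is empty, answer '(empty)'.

After 1 (gather 2 sand): sand=2
After 2 (consume 1 sand): sand=1
After 3 (gather 3 sand): sand=4
After 4 (gather 3 ivory): ivory=3 sand=4
After 5 (craft bottle): bottle=2
After 6 (gather 4 resin): bottle=2 resin=4

Answer: bottle=2 resin=4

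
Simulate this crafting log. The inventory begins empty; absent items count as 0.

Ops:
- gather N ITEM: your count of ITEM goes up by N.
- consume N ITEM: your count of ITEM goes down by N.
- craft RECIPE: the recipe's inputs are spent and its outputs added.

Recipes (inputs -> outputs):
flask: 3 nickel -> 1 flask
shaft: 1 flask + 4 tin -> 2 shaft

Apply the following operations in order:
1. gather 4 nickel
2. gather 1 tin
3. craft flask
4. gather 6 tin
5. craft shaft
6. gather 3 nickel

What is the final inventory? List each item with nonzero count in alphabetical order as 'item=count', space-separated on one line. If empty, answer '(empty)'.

After 1 (gather 4 nickel): nickel=4
After 2 (gather 1 tin): nickel=4 tin=1
After 3 (craft flask): flask=1 nickel=1 tin=1
After 4 (gather 6 tin): flask=1 nickel=1 tin=7
After 5 (craft shaft): nickel=1 shaft=2 tin=3
After 6 (gather 3 nickel): nickel=4 shaft=2 tin=3

Answer: nickel=4 shaft=2 tin=3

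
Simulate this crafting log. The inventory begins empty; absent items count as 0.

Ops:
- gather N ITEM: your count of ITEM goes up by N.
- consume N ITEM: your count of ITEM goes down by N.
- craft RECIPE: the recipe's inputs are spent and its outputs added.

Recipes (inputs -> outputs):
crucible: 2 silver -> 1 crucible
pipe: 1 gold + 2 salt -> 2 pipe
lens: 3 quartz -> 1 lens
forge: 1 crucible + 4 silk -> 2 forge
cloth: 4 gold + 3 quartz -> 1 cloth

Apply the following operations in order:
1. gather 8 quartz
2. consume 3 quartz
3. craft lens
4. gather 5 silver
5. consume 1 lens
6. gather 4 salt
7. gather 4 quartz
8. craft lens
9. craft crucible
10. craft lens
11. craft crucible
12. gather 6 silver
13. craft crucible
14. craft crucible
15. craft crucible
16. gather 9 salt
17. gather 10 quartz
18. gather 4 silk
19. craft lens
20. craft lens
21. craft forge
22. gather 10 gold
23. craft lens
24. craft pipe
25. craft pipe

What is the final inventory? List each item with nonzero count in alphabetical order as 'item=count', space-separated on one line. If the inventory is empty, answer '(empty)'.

After 1 (gather 8 quartz): quartz=8
After 2 (consume 3 quartz): quartz=5
After 3 (craft lens): lens=1 quartz=2
After 4 (gather 5 silver): lens=1 quartz=2 silver=5
After 5 (consume 1 lens): quartz=2 silver=5
After 6 (gather 4 salt): quartz=2 salt=4 silver=5
After 7 (gather 4 quartz): quartz=6 salt=4 silver=5
After 8 (craft lens): lens=1 quartz=3 salt=4 silver=5
After 9 (craft crucible): crucible=1 lens=1 quartz=3 salt=4 silver=3
After 10 (craft lens): crucible=1 lens=2 salt=4 silver=3
After 11 (craft crucible): crucible=2 lens=2 salt=4 silver=1
After 12 (gather 6 silver): crucible=2 lens=2 salt=4 silver=7
After 13 (craft crucible): crucible=3 lens=2 salt=4 silver=5
After 14 (craft crucible): crucible=4 lens=2 salt=4 silver=3
After 15 (craft crucible): crucible=5 lens=2 salt=4 silver=1
After 16 (gather 9 salt): crucible=5 lens=2 salt=13 silver=1
After 17 (gather 10 quartz): crucible=5 lens=2 quartz=10 salt=13 silver=1
After 18 (gather 4 silk): crucible=5 lens=2 quartz=10 salt=13 silk=4 silver=1
After 19 (craft lens): crucible=5 lens=3 quartz=7 salt=13 silk=4 silver=1
After 20 (craft lens): crucible=5 lens=4 quartz=4 salt=13 silk=4 silver=1
After 21 (craft forge): crucible=4 forge=2 lens=4 quartz=4 salt=13 silver=1
After 22 (gather 10 gold): crucible=4 forge=2 gold=10 lens=4 quartz=4 salt=13 silver=1
After 23 (craft lens): crucible=4 forge=2 gold=10 lens=5 quartz=1 salt=13 silver=1
After 24 (craft pipe): crucible=4 forge=2 gold=9 lens=5 pipe=2 quartz=1 salt=11 silver=1
After 25 (craft pipe): crucible=4 forge=2 gold=8 lens=5 pipe=4 quartz=1 salt=9 silver=1

Answer: crucible=4 forge=2 gold=8 lens=5 pipe=4 quartz=1 salt=9 silver=1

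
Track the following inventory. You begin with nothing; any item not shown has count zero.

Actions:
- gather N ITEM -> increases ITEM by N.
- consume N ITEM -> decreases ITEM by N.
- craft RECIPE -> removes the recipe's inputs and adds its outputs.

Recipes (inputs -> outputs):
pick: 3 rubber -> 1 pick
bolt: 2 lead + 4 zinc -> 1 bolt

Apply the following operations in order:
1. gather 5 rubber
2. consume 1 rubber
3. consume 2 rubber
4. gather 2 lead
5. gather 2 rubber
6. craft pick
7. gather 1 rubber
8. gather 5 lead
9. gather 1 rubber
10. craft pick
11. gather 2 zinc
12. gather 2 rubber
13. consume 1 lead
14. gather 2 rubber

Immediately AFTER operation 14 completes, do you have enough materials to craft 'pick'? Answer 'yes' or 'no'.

After 1 (gather 5 rubber): rubber=5
After 2 (consume 1 rubber): rubber=4
After 3 (consume 2 rubber): rubber=2
After 4 (gather 2 lead): lead=2 rubber=2
After 5 (gather 2 rubber): lead=2 rubber=4
After 6 (craft pick): lead=2 pick=1 rubber=1
After 7 (gather 1 rubber): lead=2 pick=1 rubber=2
After 8 (gather 5 lead): lead=7 pick=1 rubber=2
After 9 (gather 1 rubber): lead=7 pick=1 rubber=3
After 10 (craft pick): lead=7 pick=2
After 11 (gather 2 zinc): lead=7 pick=2 zinc=2
After 12 (gather 2 rubber): lead=7 pick=2 rubber=2 zinc=2
After 13 (consume 1 lead): lead=6 pick=2 rubber=2 zinc=2
After 14 (gather 2 rubber): lead=6 pick=2 rubber=4 zinc=2

Answer: yes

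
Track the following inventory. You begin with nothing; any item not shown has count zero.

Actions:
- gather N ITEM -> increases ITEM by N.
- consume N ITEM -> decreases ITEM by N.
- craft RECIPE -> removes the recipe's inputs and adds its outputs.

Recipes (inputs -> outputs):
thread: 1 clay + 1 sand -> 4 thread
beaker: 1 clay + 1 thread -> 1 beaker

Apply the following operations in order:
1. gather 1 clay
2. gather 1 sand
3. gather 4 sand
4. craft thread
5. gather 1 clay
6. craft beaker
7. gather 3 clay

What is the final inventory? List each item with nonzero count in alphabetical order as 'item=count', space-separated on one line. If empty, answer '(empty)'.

After 1 (gather 1 clay): clay=1
After 2 (gather 1 sand): clay=1 sand=1
After 3 (gather 4 sand): clay=1 sand=5
After 4 (craft thread): sand=4 thread=4
After 5 (gather 1 clay): clay=1 sand=4 thread=4
After 6 (craft beaker): beaker=1 sand=4 thread=3
After 7 (gather 3 clay): beaker=1 clay=3 sand=4 thread=3

Answer: beaker=1 clay=3 sand=4 thread=3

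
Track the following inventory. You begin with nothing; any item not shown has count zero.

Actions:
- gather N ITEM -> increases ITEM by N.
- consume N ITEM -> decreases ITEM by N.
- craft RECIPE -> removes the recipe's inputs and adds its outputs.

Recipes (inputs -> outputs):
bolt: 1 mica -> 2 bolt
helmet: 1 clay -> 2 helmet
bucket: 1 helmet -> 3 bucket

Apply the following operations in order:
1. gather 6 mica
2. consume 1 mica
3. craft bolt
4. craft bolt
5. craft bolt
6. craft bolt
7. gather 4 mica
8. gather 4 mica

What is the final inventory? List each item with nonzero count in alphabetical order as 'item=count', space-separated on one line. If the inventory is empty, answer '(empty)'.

After 1 (gather 6 mica): mica=6
After 2 (consume 1 mica): mica=5
After 3 (craft bolt): bolt=2 mica=4
After 4 (craft bolt): bolt=4 mica=3
After 5 (craft bolt): bolt=6 mica=2
After 6 (craft bolt): bolt=8 mica=1
After 7 (gather 4 mica): bolt=8 mica=5
After 8 (gather 4 mica): bolt=8 mica=9

Answer: bolt=8 mica=9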